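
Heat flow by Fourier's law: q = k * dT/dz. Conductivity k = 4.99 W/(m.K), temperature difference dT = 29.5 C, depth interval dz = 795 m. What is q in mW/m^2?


q = k * dT / dz * 1000
= 4.99 * 29.5 / 795 * 1000
= 0.185164 * 1000
= 185.1635 mW/m^2

185.1635


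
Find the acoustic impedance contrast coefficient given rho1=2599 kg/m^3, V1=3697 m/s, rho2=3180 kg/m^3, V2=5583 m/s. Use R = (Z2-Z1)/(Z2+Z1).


Z1 = 2599 * 3697 = 9608503
Z2 = 3180 * 5583 = 17753940
R = (17753940 - 9608503) / (17753940 + 9608503) = 8145437 / 27362443 = 0.2977

0.2977


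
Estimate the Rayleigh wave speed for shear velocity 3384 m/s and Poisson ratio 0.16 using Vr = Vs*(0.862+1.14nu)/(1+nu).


Numerator factor = 0.862 + 1.14*0.16 = 1.0444
Denominator = 1 + 0.16 = 1.16
Vr = 3384 * 1.0444 / 1.16 = 3046.77 m/s

3046.77


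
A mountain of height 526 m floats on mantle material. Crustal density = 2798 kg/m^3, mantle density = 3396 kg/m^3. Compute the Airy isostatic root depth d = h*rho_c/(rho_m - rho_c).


rho_m - rho_c = 3396 - 2798 = 598
d = 526 * 2798 / 598
= 1471748 / 598
= 2461.12 m

2461.12


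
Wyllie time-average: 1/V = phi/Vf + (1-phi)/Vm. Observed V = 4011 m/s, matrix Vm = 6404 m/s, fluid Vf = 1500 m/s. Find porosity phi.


1/V - 1/Vm = 1/4011 - 1/6404 = 9.316e-05
1/Vf - 1/Vm = 1/1500 - 1/6404 = 0.00051051
phi = 9.316e-05 / 0.00051051 = 0.1825

0.1825


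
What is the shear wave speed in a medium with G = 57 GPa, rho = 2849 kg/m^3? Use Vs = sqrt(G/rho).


Convert G to Pa: G = 57e9 Pa
Compute G/rho = 57e9 / 2849 = 20007020.007
Vs = sqrt(20007020.007) = 4472.92 m/s

4472.92


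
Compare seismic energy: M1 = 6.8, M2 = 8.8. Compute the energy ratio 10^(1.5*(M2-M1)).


M2 - M1 = 8.8 - 6.8 = 2.0
1.5 * 2.0 = 3.0
ratio = 10^3.0 = 1000.0

1000.0


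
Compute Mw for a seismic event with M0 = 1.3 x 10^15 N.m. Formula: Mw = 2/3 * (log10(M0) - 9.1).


log10(M0) = log10(1.3 x 10^15) = 15.1139
Mw = 2/3 * (15.1139 - 9.1)
= 2/3 * 6.0139
= 4.01

4.01


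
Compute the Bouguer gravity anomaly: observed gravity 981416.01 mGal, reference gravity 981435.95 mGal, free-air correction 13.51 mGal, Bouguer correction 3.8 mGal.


BA = g_obs - g_ref + FAC - BC
= 981416.01 - 981435.95 + 13.51 - 3.8
= -10.23 mGal

-10.23


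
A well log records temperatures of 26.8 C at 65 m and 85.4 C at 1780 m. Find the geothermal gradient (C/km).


dT = 85.4 - 26.8 = 58.6 C
dz = 1780 - 65 = 1715 m
gradient = dT/dz * 1000 = 58.6/1715 * 1000 = 34.1691 C/km

34.1691


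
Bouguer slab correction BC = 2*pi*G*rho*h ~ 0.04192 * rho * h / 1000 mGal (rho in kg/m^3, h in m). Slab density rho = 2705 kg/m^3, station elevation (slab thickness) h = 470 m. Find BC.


BC = 0.04192 * rho * h / 1000
= 0.04192 * 2705 * 470 / 1000
= 53.295 mGal

53.295


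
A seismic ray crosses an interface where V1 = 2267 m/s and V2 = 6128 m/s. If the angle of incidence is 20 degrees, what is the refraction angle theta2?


sin(theta1) = sin(20 deg) = 0.34202
sin(theta2) = V2/V1 * sin(theta1) = 6128/2267 * 0.34202 = 0.924526
theta2 = arcsin(0.924526) = 67.5969 degrees

67.5969


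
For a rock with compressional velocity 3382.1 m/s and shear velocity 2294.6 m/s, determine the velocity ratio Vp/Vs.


Vp/Vs = 3382.1 / 2294.6
= 1.4739

1.4739


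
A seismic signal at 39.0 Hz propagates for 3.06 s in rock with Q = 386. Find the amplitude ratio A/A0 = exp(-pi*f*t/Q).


pi*f*t/Q = pi*39.0*3.06/386 = 0.971289
A/A0 = exp(-0.971289) = 0.378595

0.378595


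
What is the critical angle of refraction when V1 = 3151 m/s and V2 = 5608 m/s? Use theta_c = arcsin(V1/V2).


V1/V2 = 3151/5608 = 0.561876
theta_c = arcsin(0.561876) = 34.1856 degrees

34.1856


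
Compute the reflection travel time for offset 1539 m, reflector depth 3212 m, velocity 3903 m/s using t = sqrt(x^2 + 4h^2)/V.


x^2 + 4h^2 = 1539^2 + 4*3212^2 = 2368521 + 41267776 = 43636297
sqrt(43636297) = 6605.7775
t = 6605.7775 / 3903 = 1.6925 s

1.6925


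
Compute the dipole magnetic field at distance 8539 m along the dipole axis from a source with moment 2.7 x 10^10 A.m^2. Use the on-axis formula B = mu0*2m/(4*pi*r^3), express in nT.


m = 2.7 x 10^10 = 27000000000 A.m^2
2m = 54000000000 A.m^2
r^3 = 8539^3 = 622617094819
B = (4pi*10^-7) * 54000000000 / (4*pi * 622617094819) * 1e9
= 67858.401318 / 7824037164331.16 * 1e9
= 8.6731 nT

8.6731


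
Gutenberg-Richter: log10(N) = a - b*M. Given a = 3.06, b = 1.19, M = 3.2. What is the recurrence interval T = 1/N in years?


log10(N) = 3.06 - 1.19*3.2 = -0.748
N = 10^-0.748 = 0.178649
T = 1/N = 1/0.178649 = 5.5976 years

5.5976


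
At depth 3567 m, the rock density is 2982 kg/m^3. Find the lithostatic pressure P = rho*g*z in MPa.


P = rho * g * z / 1e6
= 2982 * 9.81 * 3567 / 1e6
= 104346949.14 / 1e6
= 104.3469 MPa

104.3469


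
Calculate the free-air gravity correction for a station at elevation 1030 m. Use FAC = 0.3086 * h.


FAC = 0.3086 * h
= 0.3086 * 1030
= 317.858 mGal

317.858


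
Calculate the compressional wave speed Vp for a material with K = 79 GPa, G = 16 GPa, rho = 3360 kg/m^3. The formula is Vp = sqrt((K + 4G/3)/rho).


First compute the effective modulus:
K + 4G/3 = 79e9 + 4*16e9/3 = 100333333333.33 Pa
Then divide by density:
100333333333.33 / 3360 = 29861111.1111 Pa/(kg/m^3)
Take the square root:
Vp = sqrt(29861111.1111) = 5464.53 m/s

5464.53


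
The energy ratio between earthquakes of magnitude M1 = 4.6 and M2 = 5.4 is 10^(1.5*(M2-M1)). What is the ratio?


M2 - M1 = 5.4 - 4.6 = 0.8
1.5 * 0.8 = 1.2
ratio = 10^1.2 = 15.85

15.85


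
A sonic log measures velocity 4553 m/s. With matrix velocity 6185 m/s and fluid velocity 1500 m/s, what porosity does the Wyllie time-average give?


1/V - 1/Vm = 1/4553 - 1/6185 = 5.795e-05
1/Vf - 1/Vm = 1/1500 - 1/6185 = 0.00050499
phi = 5.795e-05 / 0.00050499 = 0.1148

0.1148


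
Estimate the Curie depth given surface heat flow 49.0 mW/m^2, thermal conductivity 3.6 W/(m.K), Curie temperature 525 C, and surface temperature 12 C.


T_Curie - T_surf = 525 - 12 = 513 C
Convert q to W/m^2: 49.0 mW/m^2 = 0.049 W/m^2
d = 513 * 3.6 / 0.049 = 37689.8 m

37689.8


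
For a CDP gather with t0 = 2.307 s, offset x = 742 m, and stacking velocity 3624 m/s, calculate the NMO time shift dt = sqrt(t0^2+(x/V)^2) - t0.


x/Vnmo = 742/3624 = 0.204746
(x/Vnmo)^2 = 0.041921
t0^2 = 5.322249
sqrt(5.322249 + 0.041921) = 2.316068
dt = 2.316068 - 2.307 = 0.009068

0.009068


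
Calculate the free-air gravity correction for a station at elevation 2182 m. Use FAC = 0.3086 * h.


FAC = 0.3086 * h
= 0.3086 * 2182
= 673.3652 mGal

673.3652


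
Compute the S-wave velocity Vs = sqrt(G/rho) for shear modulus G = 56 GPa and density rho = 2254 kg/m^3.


Convert G to Pa: G = 56e9 Pa
Compute G/rho = 56e9 / 2254 = 24844720.4969
Vs = sqrt(24844720.4969) = 4984.45 m/s

4984.45


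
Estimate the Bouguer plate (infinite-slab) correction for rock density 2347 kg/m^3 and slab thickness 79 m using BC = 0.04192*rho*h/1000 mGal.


BC = 0.04192 * rho * h / 1000
= 0.04192 * 2347 * 79 / 1000
= 7.7725 mGal

7.7725


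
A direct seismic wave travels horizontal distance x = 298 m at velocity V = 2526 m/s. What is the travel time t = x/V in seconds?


t = x / V
= 298 / 2526
= 0.118 s

0.118


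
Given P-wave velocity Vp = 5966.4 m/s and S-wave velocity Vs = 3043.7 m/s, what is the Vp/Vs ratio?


Vp/Vs = 5966.4 / 3043.7
= 1.9602

1.9602


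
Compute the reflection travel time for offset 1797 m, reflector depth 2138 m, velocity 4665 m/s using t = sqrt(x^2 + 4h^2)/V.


x^2 + 4h^2 = 1797^2 + 4*2138^2 = 3229209 + 18284176 = 21513385
sqrt(21513385) = 4638.2524
t = 4638.2524 / 4665 = 0.9943 s

0.9943


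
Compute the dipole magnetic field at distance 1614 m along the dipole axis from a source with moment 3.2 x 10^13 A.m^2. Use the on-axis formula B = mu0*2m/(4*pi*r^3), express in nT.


m = 3.2 x 10^13 = 32000000000000 A.m^2
2m = 64000000000000 A.m^2
r^3 = 1614^3 = 4204463544
B = (4pi*10^-7) * 64000000000000 / (4*pi * 4204463544) * 1e9
= 80424771.931899 / 52834847128.47 * 1e9
= 1522191.8166 nT

1522191.8166


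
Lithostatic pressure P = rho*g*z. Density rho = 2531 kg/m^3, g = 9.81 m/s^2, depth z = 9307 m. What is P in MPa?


P = rho * g * z / 1e6
= 2531 * 9.81 * 9307 / 1e6
= 231084526.77 / 1e6
= 231.0845 MPa

231.0845


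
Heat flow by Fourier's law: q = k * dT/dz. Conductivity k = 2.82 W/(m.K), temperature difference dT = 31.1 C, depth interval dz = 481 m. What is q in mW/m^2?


q = k * dT / dz * 1000
= 2.82 * 31.1 / 481 * 1000
= 0.182333 * 1000
= 182.3326 mW/m^2

182.3326


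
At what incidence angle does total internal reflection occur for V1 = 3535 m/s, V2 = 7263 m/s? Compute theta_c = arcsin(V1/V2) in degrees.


V1/V2 = 3535/7263 = 0.486713
theta_c = arcsin(0.486713) = 29.1248 degrees

29.1248


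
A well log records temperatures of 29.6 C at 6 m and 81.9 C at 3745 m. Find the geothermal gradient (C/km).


dT = 81.9 - 29.6 = 52.3 C
dz = 3745 - 6 = 3739 m
gradient = dT/dz * 1000 = 52.3/3739 * 1000 = 13.9877 C/km

13.9877


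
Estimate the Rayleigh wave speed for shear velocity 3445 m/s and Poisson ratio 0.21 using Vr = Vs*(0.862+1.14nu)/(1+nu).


Numerator factor = 0.862 + 1.14*0.21 = 1.1014
Denominator = 1 + 0.21 = 1.21
Vr = 3445 * 1.1014 / 1.21 = 3135.8 m/s

3135.8


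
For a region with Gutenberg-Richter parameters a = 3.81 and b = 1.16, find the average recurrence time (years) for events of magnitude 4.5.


log10(N) = 3.81 - 1.16*4.5 = -1.41
N = 10^-1.41 = 0.038905
T = 1/N = 1/0.038905 = 25.704 years

25.704


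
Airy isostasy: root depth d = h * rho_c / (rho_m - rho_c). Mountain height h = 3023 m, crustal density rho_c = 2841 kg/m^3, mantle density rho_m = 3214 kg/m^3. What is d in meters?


rho_m - rho_c = 3214 - 2841 = 373
d = 3023 * 2841 / 373
= 8588343 / 373
= 23025.05 m

23025.05


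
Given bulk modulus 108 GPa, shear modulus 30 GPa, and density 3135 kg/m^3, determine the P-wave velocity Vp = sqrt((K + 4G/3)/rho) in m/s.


First compute the effective modulus:
K + 4G/3 = 108e9 + 4*30e9/3 = 148000000000.0 Pa
Then divide by density:
148000000000.0 / 3135 = 47208931.4195 Pa/(kg/m^3)
Take the square root:
Vp = sqrt(47208931.4195) = 6870.88 m/s

6870.88


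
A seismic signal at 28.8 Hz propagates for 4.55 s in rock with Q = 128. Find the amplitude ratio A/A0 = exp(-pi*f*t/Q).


pi*f*t/Q = pi*28.8*4.55/128 = 3.216205
A/A0 = exp(-3.216205) = 0.040107

0.040107


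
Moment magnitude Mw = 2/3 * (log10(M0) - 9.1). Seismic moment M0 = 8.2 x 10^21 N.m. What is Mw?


log10(M0) = log10(8.2 x 10^21) = 21.9138
Mw = 2/3 * (21.9138 - 9.1)
= 2/3 * 12.8138
= 8.54

8.54


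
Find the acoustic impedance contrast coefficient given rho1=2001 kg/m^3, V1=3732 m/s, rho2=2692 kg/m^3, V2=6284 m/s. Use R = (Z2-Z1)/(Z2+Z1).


Z1 = 2001 * 3732 = 7467732
Z2 = 2692 * 6284 = 16916528
R = (16916528 - 7467732) / (16916528 + 7467732) = 9448796 / 24384260 = 0.3875

0.3875


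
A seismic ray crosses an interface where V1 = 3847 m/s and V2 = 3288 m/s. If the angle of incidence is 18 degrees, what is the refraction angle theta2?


sin(theta1) = sin(18 deg) = 0.309017
sin(theta2) = V2/V1 * sin(theta1) = 3288/3847 * 0.309017 = 0.264114
theta2 = arcsin(0.264114) = 15.3143 degrees

15.3143


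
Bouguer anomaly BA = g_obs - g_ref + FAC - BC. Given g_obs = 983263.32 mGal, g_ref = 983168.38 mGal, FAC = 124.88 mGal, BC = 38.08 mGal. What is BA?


BA = g_obs - g_ref + FAC - BC
= 983263.32 - 983168.38 + 124.88 - 38.08
= 181.74 mGal

181.74


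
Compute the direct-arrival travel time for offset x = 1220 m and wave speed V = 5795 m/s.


t = x / V
= 1220 / 5795
= 0.2105 s

0.2105


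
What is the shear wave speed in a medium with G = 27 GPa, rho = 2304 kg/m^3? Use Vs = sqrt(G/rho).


Convert G to Pa: G = 27e9 Pa
Compute G/rho = 27e9 / 2304 = 11718750.0
Vs = sqrt(11718750.0) = 3423.27 m/s

3423.27


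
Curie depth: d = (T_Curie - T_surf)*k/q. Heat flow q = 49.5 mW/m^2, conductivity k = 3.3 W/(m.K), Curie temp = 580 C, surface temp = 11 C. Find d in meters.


T_Curie - T_surf = 580 - 11 = 569 C
Convert q to W/m^2: 49.5 mW/m^2 = 0.0495 W/m^2
d = 569 * 3.3 / 0.0495 = 37933.33 m

37933.33


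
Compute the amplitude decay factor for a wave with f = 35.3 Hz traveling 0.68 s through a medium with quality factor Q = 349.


pi*f*t/Q = pi*35.3*0.68/349 = 0.216077
A/A0 = exp(-0.216077) = 0.805673

0.805673


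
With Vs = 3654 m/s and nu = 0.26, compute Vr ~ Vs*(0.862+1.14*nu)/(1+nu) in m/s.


Numerator factor = 0.862 + 1.14*0.26 = 1.1584
Denominator = 1 + 0.26 = 1.26
Vr = 3654 * 1.1584 / 1.26 = 3359.36 m/s

3359.36


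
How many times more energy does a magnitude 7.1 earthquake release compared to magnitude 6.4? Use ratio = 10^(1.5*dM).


M2 - M1 = 7.1 - 6.4 = 0.7
1.5 * 0.7 = 1.05
ratio = 10^1.05 = 11.22

11.22


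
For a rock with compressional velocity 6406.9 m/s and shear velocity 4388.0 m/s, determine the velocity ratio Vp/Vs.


Vp/Vs = 6406.9 / 4388.0
= 1.4601

1.4601


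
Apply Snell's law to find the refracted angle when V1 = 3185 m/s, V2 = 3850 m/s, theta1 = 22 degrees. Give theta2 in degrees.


sin(theta1) = sin(22 deg) = 0.374607
sin(theta2) = V2/V1 * sin(theta1) = 3850/3185 * 0.374607 = 0.452821
theta2 = arcsin(0.452821) = 26.9248 degrees

26.9248


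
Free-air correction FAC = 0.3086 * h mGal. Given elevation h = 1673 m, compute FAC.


FAC = 0.3086 * h
= 0.3086 * 1673
= 516.2878 mGal

516.2878


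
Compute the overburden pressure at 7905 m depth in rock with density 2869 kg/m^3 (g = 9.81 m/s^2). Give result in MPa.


P = rho * g * z / 1e6
= 2869 * 9.81 * 7905 / 1e6
= 222485355.45 / 1e6
= 222.4854 MPa

222.4854


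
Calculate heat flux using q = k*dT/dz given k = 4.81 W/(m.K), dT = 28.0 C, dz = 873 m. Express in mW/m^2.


q = k * dT / dz * 1000
= 4.81 * 28.0 / 873 * 1000
= 0.154273 * 1000
= 154.2726 mW/m^2

154.2726


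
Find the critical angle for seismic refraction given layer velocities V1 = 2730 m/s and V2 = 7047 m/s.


V1/V2 = 2730/7047 = 0.387399
theta_c = arcsin(0.387399) = 22.7927 degrees

22.7927


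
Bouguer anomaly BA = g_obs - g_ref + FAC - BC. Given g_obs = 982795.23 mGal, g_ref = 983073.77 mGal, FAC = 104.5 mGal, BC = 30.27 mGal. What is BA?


BA = g_obs - g_ref + FAC - BC
= 982795.23 - 983073.77 + 104.5 - 30.27
= -204.31 mGal

-204.31


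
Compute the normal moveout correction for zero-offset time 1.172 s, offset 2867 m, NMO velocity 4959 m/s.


x/Vnmo = 2867/4959 = 0.578141
(x/Vnmo)^2 = 0.334247
t0^2 = 1.373584
sqrt(1.373584 + 0.334247) = 1.30684
dt = 1.30684 - 1.172 = 0.13484

0.13484


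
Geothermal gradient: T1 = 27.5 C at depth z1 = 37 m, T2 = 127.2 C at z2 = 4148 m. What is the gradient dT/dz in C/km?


dT = 127.2 - 27.5 = 99.7 C
dz = 4148 - 37 = 4111 m
gradient = dT/dz * 1000 = 99.7/4111 * 1000 = 24.252 C/km

24.252


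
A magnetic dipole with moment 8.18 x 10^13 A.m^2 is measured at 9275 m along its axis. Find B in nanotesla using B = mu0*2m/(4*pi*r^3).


m = 8.18 x 10^13 = 81800000000000 A.m^2
2m = 163600000000000 A.m^2
r^3 = 9275^3 = 797887671875
B = (4pi*10^-7) * 163600000000000 / (4*pi * 797887671875) * 1e9
= 205585823.250916 / 10026552193409.45 * 1e9
= 20504.1393 nT

20504.1393


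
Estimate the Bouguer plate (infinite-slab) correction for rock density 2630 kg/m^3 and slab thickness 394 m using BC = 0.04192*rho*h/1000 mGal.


BC = 0.04192 * rho * h / 1000
= 0.04192 * 2630 * 394 / 1000
= 43.4383 mGal

43.4383


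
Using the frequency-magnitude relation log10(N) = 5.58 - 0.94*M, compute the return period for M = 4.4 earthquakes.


log10(N) = 5.58 - 0.94*4.4 = 1.444
N = 10^1.444 = 27.797133
T = 1/N = 1/27.797133 = 0.036 years

0.036


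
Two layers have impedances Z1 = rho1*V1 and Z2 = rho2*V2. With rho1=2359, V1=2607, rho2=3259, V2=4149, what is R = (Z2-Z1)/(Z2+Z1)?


Z1 = 2359 * 2607 = 6149913
Z2 = 3259 * 4149 = 13521591
R = (13521591 - 6149913) / (13521591 + 6149913) = 7371678 / 19671504 = 0.3747

0.3747


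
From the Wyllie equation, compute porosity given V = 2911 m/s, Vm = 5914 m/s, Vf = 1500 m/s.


1/V - 1/Vm = 1/2911 - 1/5914 = 0.00017443
1/Vf - 1/Vm = 1/1500 - 1/5914 = 0.00049758
phi = 0.00017443 / 0.00049758 = 0.3506

0.3506


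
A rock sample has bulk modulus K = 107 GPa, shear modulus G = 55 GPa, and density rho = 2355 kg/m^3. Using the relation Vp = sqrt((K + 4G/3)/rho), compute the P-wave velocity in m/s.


First compute the effective modulus:
K + 4G/3 = 107e9 + 4*55e9/3 = 180333333333.33 Pa
Then divide by density:
180333333333.33 / 2355 = 76574663.8358 Pa/(kg/m^3)
Take the square root:
Vp = sqrt(76574663.8358) = 8750.7 m/s

8750.7


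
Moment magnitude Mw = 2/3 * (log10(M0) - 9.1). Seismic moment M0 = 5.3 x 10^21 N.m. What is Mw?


log10(M0) = log10(5.3 x 10^21) = 21.7243
Mw = 2/3 * (21.7243 - 9.1)
= 2/3 * 12.6243
= 8.42

8.42


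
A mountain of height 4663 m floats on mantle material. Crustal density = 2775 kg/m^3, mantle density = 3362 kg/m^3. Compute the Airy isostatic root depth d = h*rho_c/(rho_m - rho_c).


rho_m - rho_c = 3362 - 2775 = 587
d = 4663 * 2775 / 587
= 12939825 / 587
= 22043.99 m

22043.99


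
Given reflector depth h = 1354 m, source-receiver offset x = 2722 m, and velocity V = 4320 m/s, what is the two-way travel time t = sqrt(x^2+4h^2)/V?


x^2 + 4h^2 = 2722^2 + 4*1354^2 = 7409284 + 7333264 = 14742548
sqrt(14742548) = 3839.6026
t = 3839.6026 / 4320 = 0.8888 s

0.8888


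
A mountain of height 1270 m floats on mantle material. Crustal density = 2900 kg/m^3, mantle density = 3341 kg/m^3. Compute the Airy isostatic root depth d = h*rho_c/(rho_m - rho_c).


rho_m - rho_c = 3341 - 2900 = 441
d = 1270 * 2900 / 441
= 3683000 / 441
= 8351.47 m

8351.47


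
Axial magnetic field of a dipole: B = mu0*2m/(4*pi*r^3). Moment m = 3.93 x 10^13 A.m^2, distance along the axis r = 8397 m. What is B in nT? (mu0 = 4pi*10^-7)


m = 3.93 x 10^13 = 39300000000000 A.m^2
2m = 78600000000000 A.m^2
r^3 = 8397^3 = 592069186773
B = (4pi*10^-7) * 78600000000000 / (4*pi * 592069186773) * 1e9
= 98771673.028863 / 7440160830331.76 * 1e9
= 13275.4755 nT

13275.4755


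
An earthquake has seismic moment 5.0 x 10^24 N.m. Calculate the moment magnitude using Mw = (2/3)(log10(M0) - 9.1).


log10(M0) = log10(5.0 x 10^24) = 24.699
Mw = 2/3 * (24.699 - 9.1)
= 2/3 * 15.599
= 10.4

10.4


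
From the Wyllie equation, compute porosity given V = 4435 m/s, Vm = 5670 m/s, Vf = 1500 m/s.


1/V - 1/Vm = 1/4435 - 1/5670 = 4.911e-05
1/Vf - 1/Vm = 1/1500 - 1/5670 = 0.0004903
phi = 4.911e-05 / 0.0004903 = 0.1002

0.1002


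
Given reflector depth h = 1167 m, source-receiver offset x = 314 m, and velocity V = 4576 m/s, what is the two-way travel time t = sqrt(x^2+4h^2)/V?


x^2 + 4h^2 = 314^2 + 4*1167^2 = 98596 + 5447556 = 5546152
sqrt(5546152) = 2355.027
t = 2355.027 / 4576 = 0.5146 s

0.5146


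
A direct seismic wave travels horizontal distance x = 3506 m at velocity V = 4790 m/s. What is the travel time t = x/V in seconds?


t = x / V
= 3506 / 4790
= 0.7319 s

0.7319


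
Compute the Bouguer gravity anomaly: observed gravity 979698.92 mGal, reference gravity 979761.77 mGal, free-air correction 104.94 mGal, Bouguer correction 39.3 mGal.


BA = g_obs - g_ref + FAC - BC
= 979698.92 - 979761.77 + 104.94 - 39.3
= 2.79 mGal

2.79


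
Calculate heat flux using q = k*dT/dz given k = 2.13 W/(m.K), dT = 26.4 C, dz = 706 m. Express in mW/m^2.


q = k * dT / dz * 1000
= 2.13 * 26.4 / 706 * 1000
= 0.079649 * 1000
= 79.6487 mW/m^2

79.6487


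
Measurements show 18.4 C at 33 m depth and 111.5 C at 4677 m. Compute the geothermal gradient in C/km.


dT = 111.5 - 18.4 = 93.1 C
dz = 4677 - 33 = 4644 m
gradient = dT/dz * 1000 = 93.1/4644 * 1000 = 20.0474 C/km

20.0474


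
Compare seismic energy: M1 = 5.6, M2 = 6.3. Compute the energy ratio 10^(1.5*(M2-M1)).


M2 - M1 = 6.3 - 5.6 = 0.7
1.5 * 0.7 = 1.05
ratio = 10^1.05 = 11.22

11.22


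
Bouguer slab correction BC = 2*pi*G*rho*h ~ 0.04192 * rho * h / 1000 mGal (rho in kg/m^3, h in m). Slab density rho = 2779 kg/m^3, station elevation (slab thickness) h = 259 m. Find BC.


BC = 0.04192 * rho * h / 1000
= 0.04192 * 2779 * 259 / 1000
= 30.1724 mGal

30.1724


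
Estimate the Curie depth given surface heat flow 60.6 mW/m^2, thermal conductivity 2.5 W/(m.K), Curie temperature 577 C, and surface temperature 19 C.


T_Curie - T_surf = 577 - 19 = 558 C
Convert q to W/m^2: 60.6 mW/m^2 = 0.0606 W/m^2
d = 558 * 2.5 / 0.0606 = 23019.8 m

23019.8


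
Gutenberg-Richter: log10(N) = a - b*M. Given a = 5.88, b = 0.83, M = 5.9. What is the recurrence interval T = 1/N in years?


log10(N) = 5.88 - 0.83*5.9 = 0.983
N = 10^0.983 = 9.616123
T = 1/N = 1/9.616123 = 0.104 years

0.104


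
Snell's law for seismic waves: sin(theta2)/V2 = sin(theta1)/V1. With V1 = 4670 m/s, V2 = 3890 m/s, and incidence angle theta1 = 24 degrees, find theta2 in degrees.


sin(theta1) = sin(24 deg) = 0.406737
sin(theta2) = V2/V1 * sin(theta1) = 3890/4670 * 0.406737 = 0.338802
theta2 = arcsin(0.338802) = 19.8039 degrees

19.8039


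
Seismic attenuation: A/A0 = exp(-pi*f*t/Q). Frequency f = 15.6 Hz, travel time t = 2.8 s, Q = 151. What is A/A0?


pi*f*t/Q = pi*15.6*2.8/151 = 0.908773
A/A0 = exp(-0.908773) = 0.403018

0.403018


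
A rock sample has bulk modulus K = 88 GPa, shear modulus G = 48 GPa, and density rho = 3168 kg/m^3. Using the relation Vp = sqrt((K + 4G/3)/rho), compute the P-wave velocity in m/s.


First compute the effective modulus:
K + 4G/3 = 88e9 + 4*48e9/3 = 152000000000.0 Pa
Then divide by density:
152000000000.0 / 3168 = 47979797.9798 Pa/(kg/m^3)
Take the square root:
Vp = sqrt(47979797.9798) = 6926.75 m/s

6926.75


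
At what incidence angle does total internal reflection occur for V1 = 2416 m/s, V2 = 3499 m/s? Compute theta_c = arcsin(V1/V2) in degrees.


V1/V2 = 2416/3499 = 0.690483
theta_c = arcsin(0.690483) = 43.6684 degrees

43.6684


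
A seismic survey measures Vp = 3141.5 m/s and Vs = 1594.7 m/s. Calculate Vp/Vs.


Vp/Vs = 3141.5 / 1594.7
= 1.97

1.97


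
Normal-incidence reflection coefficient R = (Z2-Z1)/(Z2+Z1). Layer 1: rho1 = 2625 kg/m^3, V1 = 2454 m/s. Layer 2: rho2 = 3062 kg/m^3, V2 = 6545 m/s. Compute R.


Z1 = 2625 * 2454 = 6441750
Z2 = 3062 * 6545 = 20040790
R = (20040790 - 6441750) / (20040790 + 6441750) = 13599040 / 26482540 = 0.5135

0.5135


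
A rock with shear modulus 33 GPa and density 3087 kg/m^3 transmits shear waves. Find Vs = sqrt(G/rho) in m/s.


Convert G to Pa: G = 33e9 Pa
Compute G/rho = 33e9 / 3087 = 10689990.2818
Vs = sqrt(10689990.2818) = 3269.56 m/s

3269.56


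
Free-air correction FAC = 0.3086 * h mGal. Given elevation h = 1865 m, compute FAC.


FAC = 0.3086 * h
= 0.3086 * 1865
= 575.539 mGal

575.539


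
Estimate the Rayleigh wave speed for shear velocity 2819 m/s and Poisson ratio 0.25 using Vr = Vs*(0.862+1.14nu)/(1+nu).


Numerator factor = 0.862 + 1.14*0.25 = 1.147
Denominator = 1 + 0.25 = 1.25
Vr = 2819 * 1.147 / 1.25 = 2586.71 m/s

2586.71


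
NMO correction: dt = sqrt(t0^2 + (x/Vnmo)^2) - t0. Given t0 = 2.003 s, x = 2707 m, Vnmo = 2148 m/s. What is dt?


x/Vnmo = 2707/2148 = 1.260242
(x/Vnmo)^2 = 1.58821
t0^2 = 4.012009
sqrt(4.012009 + 1.58821) = 2.366478
dt = 2.366478 - 2.003 = 0.363478

0.363478


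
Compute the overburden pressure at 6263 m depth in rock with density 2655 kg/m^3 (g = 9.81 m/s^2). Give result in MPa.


P = rho * g * z / 1e6
= 2655 * 9.81 * 6263 / 1e6
= 163123279.65 / 1e6
= 163.1233 MPa

163.1233


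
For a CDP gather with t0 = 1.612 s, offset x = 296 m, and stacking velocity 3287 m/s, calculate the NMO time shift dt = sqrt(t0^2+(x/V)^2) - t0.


x/Vnmo = 296/3287 = 0.090052
(x/Vnmo)^2 = 0.008109
t0^2 = 2.598544
sqrt(2.598544 + 0.008109) = 1.614513
dt = 1.614513 - 1.612 = 0.002513

0.002513


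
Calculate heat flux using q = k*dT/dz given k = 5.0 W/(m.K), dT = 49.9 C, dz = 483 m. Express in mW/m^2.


q = k * dT / dz * 1000
= 5.0 * 49.9 / 483 * 1000
= 0.516563 * 1000
= 516.5631 mW/m^2

516.5631


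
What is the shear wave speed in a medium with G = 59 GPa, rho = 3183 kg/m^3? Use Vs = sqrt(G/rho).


Convert G to Pa: G = 59e9 Pa
Compute G/rho = 59e9 / 3183 = 18535972.3531
Vs = sqrt(18535972.3531) = 4305.34 m/s

4305.34


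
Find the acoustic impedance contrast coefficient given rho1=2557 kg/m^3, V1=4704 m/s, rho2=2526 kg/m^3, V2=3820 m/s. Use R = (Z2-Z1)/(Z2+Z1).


Z1 = 2557 * 4704 = 12028128
Z2 = 2526 * 3820 = 9649320
R = (9649320 - 12028128) / (9649320 + 12028128) = -2378808 / 21677448 = -0.1097

-0.1097


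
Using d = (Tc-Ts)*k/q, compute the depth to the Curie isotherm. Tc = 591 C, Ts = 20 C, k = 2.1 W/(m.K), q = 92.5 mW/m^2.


T_Curie - T_surf = 591 - 20 = 571 C
Convert q to W/m^2: 92.5 mW/m^2 = 0.0925 W/m^2
d = 571 * 2.1 / 0.0925 = 12963.24 m

12963.24


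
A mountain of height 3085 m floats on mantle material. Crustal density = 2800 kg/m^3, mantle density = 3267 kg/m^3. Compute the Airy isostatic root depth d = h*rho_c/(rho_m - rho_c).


rho_m - rho_c = 3267 - 2800 = 467
d = 3085 * 2800 / 467
= 8638000 / 467
= 18496.79 m

18496.79


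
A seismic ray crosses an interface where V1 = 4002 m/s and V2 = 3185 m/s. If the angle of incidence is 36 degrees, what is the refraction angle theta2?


sin(theta1) = sin(36 deg) = 0.587785
sin(theta2) = V2/V1 * sin(theta1) = 3185/4002 * 0.587785 = 0.46779
theta2 = arcsin(0.46779) = 27.8909 degrees

27.8909


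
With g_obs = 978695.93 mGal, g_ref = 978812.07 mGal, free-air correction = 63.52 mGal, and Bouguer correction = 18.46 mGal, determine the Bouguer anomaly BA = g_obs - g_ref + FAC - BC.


BA = g_obs - g_ref + FAC - BC
= 978695.93 - 978812.07 + 63.52 - 18.46
= -71.08 mGal

-71.08


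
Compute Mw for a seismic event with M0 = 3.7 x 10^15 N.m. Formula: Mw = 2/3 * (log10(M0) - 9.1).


log10(M0) = log10(3.7 x 10^15) = 15.5682
Mw = 2/3 * (15.5682 - 9.1)
= 2/3 * 6.4682
= 4.31

4.31


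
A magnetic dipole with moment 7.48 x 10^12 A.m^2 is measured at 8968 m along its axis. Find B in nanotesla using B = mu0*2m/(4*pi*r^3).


m = 7.48 x 10^12 = 7480000000000 A.m^2
2m = 14960000000000 A.m^2
r^3 = 8968^3 = 721251615232
B = (4pi*10^-7) * 14960000000000 / (4*pi * 721251615232) * 1e9
= 18799290.439081 / 9063515103210.49 * 1e9
= 2074.1721 nT

2074.1721


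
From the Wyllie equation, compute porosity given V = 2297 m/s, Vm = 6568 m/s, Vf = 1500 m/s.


1/V - 1/Vm = 1/2297 - 1/6568 = 0.0002831
1/Vf - 1/Vm = 1/1500 - 1/6568 = 0.00051441
phi = 0.0002831 / 0.00051441 = 0.5503

0.5503


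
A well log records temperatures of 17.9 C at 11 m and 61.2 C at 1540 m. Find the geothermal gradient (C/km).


dT = 61.2 - 17.9 = 43.3 C
dz = 1540 - 11 = 1529 m
gradient = dT/dz * 1000 = 43.3/1529 * 1000 = 28.3192 C/km

28.3192


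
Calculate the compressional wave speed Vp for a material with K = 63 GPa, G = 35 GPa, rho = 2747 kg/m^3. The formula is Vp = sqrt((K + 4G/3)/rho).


First compute the effective modulus:
K + 4G/3 = 63e9 + 4*35e9/3 = 109666666666.67 Pa
Then divide by density:
109666666666.67 / 2747 = 39922339.5219 Pa/(kg/m^3)
Take the square root:
Vp = sqrt(39922339.5219) = 6318.41 m/s

6318.41


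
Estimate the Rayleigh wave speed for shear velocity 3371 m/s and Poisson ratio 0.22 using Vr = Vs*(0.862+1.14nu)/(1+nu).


Numerator factor = 0.862 + 1.14*0.22 = 1.1128
Denominator = 1 + 0.22 = 1.22
Vr = 3371 * 1.1128 / 1.22 = 3074.79 m/s

3074.79


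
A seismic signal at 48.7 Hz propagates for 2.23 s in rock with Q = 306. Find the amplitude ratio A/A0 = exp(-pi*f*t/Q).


pi*f*t/Q = pi*48.7*2.23/306 = 1.114968
A/A0 = exp(-1.114968) = 0.327926

0.327926


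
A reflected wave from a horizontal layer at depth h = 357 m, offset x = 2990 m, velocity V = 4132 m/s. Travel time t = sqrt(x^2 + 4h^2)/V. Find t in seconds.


x^2 + 4h^2 = 2990^2 + 4*357^2 = 8940100 + 509796 = 9449896
sqrt(9449896) = 3074.0683
t = 3074.0683 / 4132 = 0.744 s

0.744


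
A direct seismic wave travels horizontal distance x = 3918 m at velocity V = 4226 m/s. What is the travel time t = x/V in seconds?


t = x / V
= 3918 / 4226
= 0.9271 s

0.9271


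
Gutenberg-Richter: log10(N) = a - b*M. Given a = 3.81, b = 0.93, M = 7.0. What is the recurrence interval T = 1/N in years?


log10(N) = 3.81 - 0.93*7.0 = -2.7
N = 10^-2.7 = 0.001995
T = 1/N = 1/0.001995 = 501.1872 years

501.1872


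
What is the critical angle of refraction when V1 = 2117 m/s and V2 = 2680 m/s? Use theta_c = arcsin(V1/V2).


V1/V2 = 2117/2680 = 0.789925
theta_c = arcsin(0.789925) = 52.1785 degrees

52.1785


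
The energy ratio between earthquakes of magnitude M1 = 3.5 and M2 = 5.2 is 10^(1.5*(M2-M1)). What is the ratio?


M2 - M1 = 5.2 - 3.5 = 1.7
1.5 * 1.7 = 2.55
ratio = 10^2.55 = 354.81

354.81


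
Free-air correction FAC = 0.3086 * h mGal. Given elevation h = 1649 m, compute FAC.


FAC = 0.3086 * h
= 0.3086 * 1649
= 508.8814 mGal

508.8814


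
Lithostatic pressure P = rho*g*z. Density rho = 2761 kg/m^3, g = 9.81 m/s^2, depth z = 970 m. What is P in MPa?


P = rho * g * z / 1e6
= 2761 * 9.81 * 970 / 1e6
= 26272847.7 / 1e6
= 26.2728 MPa

26.2728


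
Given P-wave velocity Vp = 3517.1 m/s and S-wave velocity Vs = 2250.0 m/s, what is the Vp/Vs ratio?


Vp/Vs = 3517.1 / 2250.0
= 1.5632

1.5632


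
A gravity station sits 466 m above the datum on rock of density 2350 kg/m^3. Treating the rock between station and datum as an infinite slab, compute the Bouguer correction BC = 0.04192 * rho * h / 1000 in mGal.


BC = 0.04192 * rho * h / 1000
= 0.04192 * 2350 * 466 / 1000
= 45.9066 mGal

45.9066


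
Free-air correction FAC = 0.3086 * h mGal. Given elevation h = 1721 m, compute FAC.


FAC = 0.3086 * h
= 0.3086 * 1721
= 531.1006 mGal

531.1006


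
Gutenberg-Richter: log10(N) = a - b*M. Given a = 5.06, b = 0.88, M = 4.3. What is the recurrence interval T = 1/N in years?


log10(N) = 5.06 - 0.88*4.3 = 1.276
N = 10^1.276 = 18.879913
T = 1/N = 1/18.879913 = 0.053 years

0.053


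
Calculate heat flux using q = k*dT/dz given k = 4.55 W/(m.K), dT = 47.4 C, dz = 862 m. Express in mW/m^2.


q = k * dT / dz * 1000
= 4.55 * 47.4 / 862 * 1000
= 0.250197 * 1000
= 250.1972 mW/m^2

250.1972


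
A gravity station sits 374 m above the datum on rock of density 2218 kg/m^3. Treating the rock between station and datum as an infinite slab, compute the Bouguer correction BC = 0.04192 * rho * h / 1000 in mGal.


BC = 0.04192 * rho * h / 1000
= 0.04192 * 2218 * 374 / 1000
= 34.774 mGal

34.774


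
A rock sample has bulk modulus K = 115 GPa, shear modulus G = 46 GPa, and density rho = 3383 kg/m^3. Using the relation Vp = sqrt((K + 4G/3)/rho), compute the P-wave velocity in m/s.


First compute the effective modulus:
K + 4G/3 = 115e9 + 4*46e9/3 = 176333333333.33 Pa
Then divide by density:
176333333333.33 / 3383 = 52123361.9076 Pa/(kg/m^3)
Take the square root:
Vp = sqrt(52123361.9076) = 7219.65 m/s

7219.65


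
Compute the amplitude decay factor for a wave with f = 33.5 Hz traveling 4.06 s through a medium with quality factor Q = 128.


pi*f*t/Q = pi*33.5*4.06/128 = 3.338188
A/A0 = exp(-3.338188) = 0.035501

0.035501


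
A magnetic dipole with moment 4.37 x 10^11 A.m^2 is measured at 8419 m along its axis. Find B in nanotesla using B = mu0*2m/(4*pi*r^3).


m = 4.37 x 10^11 = 437000000000 A.m^2
2m = 874000000000 A.m^2
r^3 = 8419^3 = 596735024059
B = (4pi*10^-7) * 874000000000 / (4*pi * 596735024059) * 1e9
= 1098300.791695 / 7498793470893.93 * 1e9
= 146.4637 nT

146.4637


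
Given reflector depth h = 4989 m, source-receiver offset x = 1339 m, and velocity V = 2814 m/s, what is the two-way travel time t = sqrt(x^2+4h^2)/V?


x^2 + 4h^2 = 1339^2 + 4*4989^2 = 1792921 + 99560484 = 101353405
sqrt(101353405) = 10067.4428
t = 10067.4428 / 2814 = 3.5776 s

3.5776


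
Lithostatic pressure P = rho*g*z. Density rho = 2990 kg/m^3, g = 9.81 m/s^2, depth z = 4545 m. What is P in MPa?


P = rho * g * z / 1e6
= 2990 * 9.81 * 4545 / 1e6
= 133313485.5 / 1e6
= 133.3135 MPa

133.3135


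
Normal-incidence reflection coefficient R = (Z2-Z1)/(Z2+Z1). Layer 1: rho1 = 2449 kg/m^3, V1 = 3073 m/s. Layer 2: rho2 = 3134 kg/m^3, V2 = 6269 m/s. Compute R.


Z1 = 2449 * 3073 = 7525777
Z2 = 3134 * 6269 = 19647046
R = (19647046 - 7525777) / (19647046 + 7525777) = 12121269 / 27172823 = 0.4461

0.4461


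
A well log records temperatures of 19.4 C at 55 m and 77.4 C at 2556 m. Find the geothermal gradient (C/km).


dT = 77.4 - 19.4 = 58.0 C
dz = 2556 - 55 = 2501 m
gradient = dT/dz * 1000 = 58.0/2501 * 1000 = 23.1907 C/km

23.1907


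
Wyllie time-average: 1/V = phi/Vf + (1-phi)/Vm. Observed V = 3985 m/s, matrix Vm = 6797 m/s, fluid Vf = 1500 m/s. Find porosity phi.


1/V - 1/Vm = 1/3985 - 1/6797 = 0.00010382
1/Vf - 1/Vm = 1/1500 - 1/6797 = 0.00051954
phi = 0.00010382 / 0.00051954 = 0.1998

0.1998


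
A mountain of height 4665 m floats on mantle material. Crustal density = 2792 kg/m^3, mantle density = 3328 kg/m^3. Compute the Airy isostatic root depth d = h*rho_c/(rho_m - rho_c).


rho_m - rho_c = 3328 - 2792 = 536
d = 4665 * 2792 / 536
= 13024680 / 536
= 24299.78 m

24299.78


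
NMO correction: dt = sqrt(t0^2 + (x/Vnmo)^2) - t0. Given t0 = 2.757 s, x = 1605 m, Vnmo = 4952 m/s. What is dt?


x/Vnmo = 1605/4952 = 0.324111
(x/Vnmo)^2 = 0.105048
t0^2 = 7.601049
sqrt(7.601049 + 0.105048) = 2.775986
dt = 2.775986 - 2.757 = 0.018986

0.018986


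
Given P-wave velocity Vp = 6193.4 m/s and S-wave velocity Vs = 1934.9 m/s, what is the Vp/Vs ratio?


Vp/Vs = 6193.4 / 1934.9
= 3.2009

3.2009


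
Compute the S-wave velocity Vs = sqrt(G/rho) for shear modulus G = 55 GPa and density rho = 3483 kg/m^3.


Convert G to Pa: G = 55e9 Pa
Compute G/rho = 55e9 / 3483 = 15790984.7832
Vs = sqrt(15790984.7832) = 3973.79 m/s

3973.79


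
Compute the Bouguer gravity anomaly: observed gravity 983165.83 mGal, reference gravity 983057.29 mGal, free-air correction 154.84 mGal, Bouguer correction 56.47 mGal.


BA = g_obs - g_ref + FAC - BC
= 983165.83 - 983057.29 + 154.84 - 56.47
= 206.91 mGal

206.91


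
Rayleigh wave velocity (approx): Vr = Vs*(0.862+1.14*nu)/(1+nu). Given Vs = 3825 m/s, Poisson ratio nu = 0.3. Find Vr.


Numerator factor = 0.862 + 1.14*0.3 = 1.204
Denominator = 1 + 0.3 = 1.3
Vr = 3825 * 1.204 / 1.3 = 3542.54 m/s

3542.54


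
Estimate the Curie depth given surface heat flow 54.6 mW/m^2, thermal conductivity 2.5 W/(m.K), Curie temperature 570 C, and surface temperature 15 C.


T_Curie - T_surf = 570 - 15 = 555 C
Convert q to W/m^2: 54.6 mW/m^2 = 0.0546 W/m^2
d = 555 * 2.5 / 0.0546 = 25412.09 m

25412.09


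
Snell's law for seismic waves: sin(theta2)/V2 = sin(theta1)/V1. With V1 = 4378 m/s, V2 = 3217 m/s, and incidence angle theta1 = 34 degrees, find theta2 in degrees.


sin(theta1) = sin(34 deg) = 0.559193
sin(theta2) = V2/V1 * sin(theta1) = 3217/4378 * 0.559193 = 0.410901
theta2 = arcsin(0.410901) = 24.2614 degrees

24.2614


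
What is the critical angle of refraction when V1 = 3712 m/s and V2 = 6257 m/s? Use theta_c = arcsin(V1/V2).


V1/V2 = 3712/6257 = 0.593256
theta_c = arcsin(0.593256) = 36.3884 degrees

36.3884


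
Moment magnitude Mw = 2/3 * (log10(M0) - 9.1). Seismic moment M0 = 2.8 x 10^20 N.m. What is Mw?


log10(M0) = log10(2.8 x 10^20) = 20.4472
Mw = 2/3 * (20.4472 - 9.1)
= 2/3 * 11.3472
= 7.56

7.56


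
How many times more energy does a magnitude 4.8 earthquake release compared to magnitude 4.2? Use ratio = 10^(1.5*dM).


M2 - M1 = 4.8 - 4.2 = 0.6
1.5 * 0.6 = 0.9
ratio = 10^0.9 = 7.94

7.94


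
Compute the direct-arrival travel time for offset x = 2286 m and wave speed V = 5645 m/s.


t = x / V
= 2286 / 5645
= 0.405 s

0.405


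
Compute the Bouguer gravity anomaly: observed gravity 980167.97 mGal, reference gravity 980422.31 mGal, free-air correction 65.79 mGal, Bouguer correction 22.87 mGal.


BA = g_obs - g_ref + FAC - BC
= 980167.97 - 980422.31 + 65.79 - 22.87
= -211.42 mGal

-211.42


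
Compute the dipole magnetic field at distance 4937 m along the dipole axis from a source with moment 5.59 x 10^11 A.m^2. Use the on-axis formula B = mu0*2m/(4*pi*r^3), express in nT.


m = 5.59 x 10^11 = 559000000000 A.m^2
2m = 1118000000000 A.m^2
r^3 = 4937^3 = 120334284953
B = (4pi*10^-7) * 1118000000000 / (4*pi * 120334284953) * 1e9
= 1404920.234685 / 1512165222333.3 * 1e9
= 929.0785 nT

929.0785


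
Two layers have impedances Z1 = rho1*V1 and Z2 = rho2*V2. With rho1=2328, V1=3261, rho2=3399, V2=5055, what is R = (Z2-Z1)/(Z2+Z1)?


Z1 = 2328 * 3261 = 7591608
Z2 = 3399 * 5055 = 17181945
R = (17181945 - 7591608) / (17181945 + 7591608) = 9590337 / 24773553 = 0.3871

0.3871


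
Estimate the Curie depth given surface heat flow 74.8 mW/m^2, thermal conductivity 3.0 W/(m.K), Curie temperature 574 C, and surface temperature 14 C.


T_Curie - T_surf = 574 - 14 = 560 C
Convert q to W/m^2: 74.8 mW/m^2 = 0.0748 W/m^2
d = 560 * 3.0 / 0.0748 = 22459.89 m

22459.89


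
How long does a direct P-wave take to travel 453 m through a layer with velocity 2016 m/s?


t = x / V
= 453 / 2016
= 0.2247 s

0.2247


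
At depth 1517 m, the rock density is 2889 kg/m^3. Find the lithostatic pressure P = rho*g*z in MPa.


P = rho * g * z / 1e6
= 2889 * 9.81 * 1517 / 1e6
= 42993433.53 / 1e6
= 42.9934 MPa

42.9934


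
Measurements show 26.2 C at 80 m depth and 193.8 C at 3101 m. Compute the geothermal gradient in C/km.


dT = 193.8 - 26.2 = 167.6 C
dz = 3101 - 80 = 3021 m
gradient = dT/dz * 1000 = 167.6/3021 * 1000 = 55.4783 C/km

55.4783


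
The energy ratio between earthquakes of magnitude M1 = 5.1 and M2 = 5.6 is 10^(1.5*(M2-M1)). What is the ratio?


M2 - M1 = 5.6 - 5.1 = 0.5
1.5 * 0.5 = 0.75
ratio = 10^0.75 = 5.62

5.62


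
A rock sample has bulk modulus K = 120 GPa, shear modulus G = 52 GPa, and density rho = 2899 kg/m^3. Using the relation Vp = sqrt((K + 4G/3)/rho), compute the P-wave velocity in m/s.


First compute the effective modulus:
K + 4G/3 = 120e9 + 4*52e9/3 = 189333333333.33 Pa
Then divide by density:
189333333333.33 / 2899 = 65309876.9691 Pa/(kg/m^3)
Take the square root:
Vp = sqrt(65309876.9691) = 8081.45 m/s

8081.45


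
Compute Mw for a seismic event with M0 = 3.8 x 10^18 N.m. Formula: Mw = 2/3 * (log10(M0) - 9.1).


log10(M0) = log10(3.8 x 10^18) = 18.5798
Mw = 2/3 * (18.5798 - 9.1)
= 2/3 * 9.4798
= 6.32

6.32


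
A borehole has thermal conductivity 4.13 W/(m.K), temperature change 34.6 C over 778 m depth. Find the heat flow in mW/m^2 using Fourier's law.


q = k * dT / dz * 1000
= 4.13 * 34.6 / 778 * 1000
= 0.183674 * 1000
= 183.6735 mW/m^2

183.6735


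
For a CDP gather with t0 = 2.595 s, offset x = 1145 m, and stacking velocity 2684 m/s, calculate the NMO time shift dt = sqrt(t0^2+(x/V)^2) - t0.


x/Vnmo = 1145/2684 = 0.426602
(x/Vnmo)^2 = 0.181989
t0^2 = 6.734025
sqrt(6.734025 + 0.181989) = 2.629832
dt = 2.629832 - 2.595 = 0.034832

0.034832


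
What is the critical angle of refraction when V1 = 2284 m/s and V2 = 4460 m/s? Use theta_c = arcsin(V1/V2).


V1/V2 = 2284/4460 = 0.512108
theta_c = arcsin(0.512108) = 30.8043 degrees

30.8043


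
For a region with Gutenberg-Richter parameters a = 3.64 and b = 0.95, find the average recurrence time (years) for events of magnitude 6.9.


log10(N) = 3.64 - 0.95*6.9 = -2.915
N = 10^-2.915 = 0.001216
T = 1/N = 1/0.001216 = 822.2426 years

822.2426


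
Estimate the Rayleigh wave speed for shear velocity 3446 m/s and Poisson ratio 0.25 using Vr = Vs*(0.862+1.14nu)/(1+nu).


Numerator factor = 0.862 + 1.14*0.25 = 1.147
Denominator = 1 + 0.25 = 1.25
Vr = 3446 * 1.147 / 1.25 = 3162.05 m/s

3162.05


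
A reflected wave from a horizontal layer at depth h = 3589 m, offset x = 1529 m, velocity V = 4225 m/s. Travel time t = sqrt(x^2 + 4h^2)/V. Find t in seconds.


x^2 + 4h^2 = 1529^2 + 4*3589^2 = 2337841 + 51523684 = 53861525
sqrt(53861525) = 7339.0411
t = 7339.0411 / 4225 = 1.7371 s

1.7371
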